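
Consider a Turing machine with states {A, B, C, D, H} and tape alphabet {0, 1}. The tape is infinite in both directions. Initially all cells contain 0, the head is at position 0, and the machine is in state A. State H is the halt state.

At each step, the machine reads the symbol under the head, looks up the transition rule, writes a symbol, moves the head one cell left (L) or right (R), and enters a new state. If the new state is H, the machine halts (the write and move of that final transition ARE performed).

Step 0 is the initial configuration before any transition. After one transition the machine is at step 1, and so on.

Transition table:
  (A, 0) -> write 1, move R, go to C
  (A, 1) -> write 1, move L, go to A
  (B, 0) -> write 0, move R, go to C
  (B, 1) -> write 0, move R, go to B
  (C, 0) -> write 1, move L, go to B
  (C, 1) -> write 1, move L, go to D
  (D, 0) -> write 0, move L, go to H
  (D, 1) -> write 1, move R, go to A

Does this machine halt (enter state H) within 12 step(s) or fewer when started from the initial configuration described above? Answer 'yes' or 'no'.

Step 1: in state A at pos 0, read 0 -> (A,0)->write 1,move R,goto C. Now: state=C, head=1, tape[-1..2]=0100 (head:   ^)
Step 2: in state C at pos 1, read 0 -> (C,0)->write 1,move L,goto B. Now: state=B, head=0, tape[-1..2]=0110 (head:  ^)
Step 3: in state B at pos 0, read 1 -> (B,1)->write 0,move R,goto B. Now: state=B, head=1, tape[-1..2]=0010 (head:   ^)
Step 4: in state B at pos 1, read 1 -> (B,1)->write 0,move R,goto B. Now: state=B, head=2, tape[-1..3]=00000 (head:    ^)
Step 5: in state B at pos 2, read 0 -> (B,0)->write 0,move R,goto C. Now: state=C, head=3, tape[-1..4]=000000 (head:     ^)
Step 6: in state C at pos 3, read 0 -> (C,0)->write 1,move L,goto B. Now: state=B, head=2, tape[-1..4]=000010 (head:    ^)
Step 7: in state B at pos 2, read 0 -> (B,0)->write 0,move R,goto C. Now: state=C, head=3, tape[-1..4]=000010 (head:     ^)
Step 8: in state C at pos 3, read 1 -> (C,1)->write 1,move L,goto D. Now: state=D, head=2, tape[-1..4]=000010 (head:    ^)
Step 9: in state D at pos 2, read 0 -> (D,0)->write 0,move L,goto H. Now: state=H, head=1, tape[-1..4]=000010 (head:   ^)
State H reached at step 9; 9 <= 12 -> yes

Answer: yes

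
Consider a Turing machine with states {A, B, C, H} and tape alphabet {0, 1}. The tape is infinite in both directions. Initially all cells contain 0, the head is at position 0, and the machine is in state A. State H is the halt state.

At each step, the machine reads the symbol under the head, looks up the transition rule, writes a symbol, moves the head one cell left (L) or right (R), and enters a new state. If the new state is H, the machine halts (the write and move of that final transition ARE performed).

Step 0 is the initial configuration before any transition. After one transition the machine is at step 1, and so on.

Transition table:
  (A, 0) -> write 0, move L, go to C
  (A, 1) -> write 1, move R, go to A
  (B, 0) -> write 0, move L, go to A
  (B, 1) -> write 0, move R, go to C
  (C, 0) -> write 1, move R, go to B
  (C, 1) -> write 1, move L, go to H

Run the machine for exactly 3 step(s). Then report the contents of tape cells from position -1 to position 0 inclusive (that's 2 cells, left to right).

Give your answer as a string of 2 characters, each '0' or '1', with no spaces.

Answer: 10

Derivation:
Step 1: in state A at pos 0, read 0 -> (A,0)->write 0,move L,goto C. Now: state=C, head=-1, tape[-2..1]=0000 (head:  ^)
Step 2: in state C at pos -1, read 0 -> (C,0)->write 1,move R,goto B. Now: state=B, head=0, tape[-2..1]=0100 (head:   ^)
Step 3: in state B at pos 0, read 0 -> (B,0)->write 0,move L,goto A. Now: state=A, head=-1, tape[-2..1]=0100 (head:  ^)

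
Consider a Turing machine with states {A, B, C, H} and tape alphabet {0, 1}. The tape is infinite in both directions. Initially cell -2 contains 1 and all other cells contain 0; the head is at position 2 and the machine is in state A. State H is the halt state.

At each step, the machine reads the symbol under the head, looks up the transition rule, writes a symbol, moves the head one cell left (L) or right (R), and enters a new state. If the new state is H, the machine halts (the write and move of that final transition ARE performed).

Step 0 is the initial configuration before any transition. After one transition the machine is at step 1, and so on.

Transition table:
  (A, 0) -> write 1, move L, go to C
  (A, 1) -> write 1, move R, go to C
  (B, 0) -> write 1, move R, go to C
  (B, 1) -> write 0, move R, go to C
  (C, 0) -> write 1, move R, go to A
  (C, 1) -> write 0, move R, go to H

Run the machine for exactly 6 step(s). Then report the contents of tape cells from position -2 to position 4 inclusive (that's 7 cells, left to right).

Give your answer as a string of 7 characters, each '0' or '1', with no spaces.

Answer: 1001101

Derivation:
Step 1: in state A at pos 2, read 0 -> (A,0)->write 1,move L,goto C. Now: state=C, head=1, tape[-3..3]=0100010 (head:     ^)
Step 2: in state C at pos 1, read 0 -> (C,0)->write 1,move R,goto A. Now: state=A, head=2, tape[-3..3]=0100110 (head:      ^)
Step 3: in state A at pos 2, read 1 -> (A,1)->write 1,move R,goto C. Now: state=C, head=3, tape[-3..4]=01001100 (head:       ^)
Step 4: in state C at pos 3, read 0 -> (C,0)->write 1,move R,goto A. Now: state=A, head=4, tape[-3..5]=010011100 (head:        ^)
Step 5: in state A at pos 4, read 0 -> (A,0)->write 1,move L,goto C. Now: state=C, head=3, tape[-3..5]=010011110 (head:       ^)
Step 6: in state C at pos 3, read 1 -> (C,1)->write 0,move R,goto H. Now: state=H, head=4, tape[-3..5]=010011010 (head:        ^)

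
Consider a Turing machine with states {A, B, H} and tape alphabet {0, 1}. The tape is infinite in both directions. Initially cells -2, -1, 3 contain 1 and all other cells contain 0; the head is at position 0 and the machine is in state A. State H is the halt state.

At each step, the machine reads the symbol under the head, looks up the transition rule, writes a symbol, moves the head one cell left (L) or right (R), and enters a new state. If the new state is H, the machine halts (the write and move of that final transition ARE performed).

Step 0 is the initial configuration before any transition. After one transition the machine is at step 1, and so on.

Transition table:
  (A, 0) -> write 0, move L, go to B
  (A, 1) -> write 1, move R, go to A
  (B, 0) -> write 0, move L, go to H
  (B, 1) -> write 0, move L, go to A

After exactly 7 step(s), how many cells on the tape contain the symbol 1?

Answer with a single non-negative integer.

Answer: 1

Derivation:
Step 1: in state A at pos 0, read 0 -> (A,0)->write 0,move L,goto B. Now: state=B, head=-1, tape[-3..4]=01100010 (head:   ^)
Step 2: in state B at pos -1, read 1 -> (B,1)->write 0,move L,goto A. Now: state=A, head=-2, tape[-3..4]=01000010 (head:  ^)
Step 3: in state A at pos -2, read 1 -> (A,1)->write 1,move R,goto A. Now: state=A, head=-1, tape[-3..4]=01000010 (head:   ^)
Step 4: in state A at pos -1, read 0 -> (A,0)->write 0,move L,goto B. Now: state=B, head=-2, tape[-3..4]=01000010 (head:  ^)
Step 5: in state B at pos -2, read 1 -> (B,1)->write 0,move L,goto A. Now: state=A, head=-3, tape[-4..4]=000000010 (head:  ^)
Step 6: in state A at pos -3, read 0 -> (A,0)->write 0,move L,goto B. Now: state=B, head=-4, tape[-5..4]=0000000010 (head:  ^)
Step 7: in state B at pos -4, read 0 -> (B,0)->write 0,move L,goto H. Now: state=H, head=-5, tape[-6..4]=00000000010 (head:  ^)
Cells containing 1 after step 7: {3} -> 1 cell(s)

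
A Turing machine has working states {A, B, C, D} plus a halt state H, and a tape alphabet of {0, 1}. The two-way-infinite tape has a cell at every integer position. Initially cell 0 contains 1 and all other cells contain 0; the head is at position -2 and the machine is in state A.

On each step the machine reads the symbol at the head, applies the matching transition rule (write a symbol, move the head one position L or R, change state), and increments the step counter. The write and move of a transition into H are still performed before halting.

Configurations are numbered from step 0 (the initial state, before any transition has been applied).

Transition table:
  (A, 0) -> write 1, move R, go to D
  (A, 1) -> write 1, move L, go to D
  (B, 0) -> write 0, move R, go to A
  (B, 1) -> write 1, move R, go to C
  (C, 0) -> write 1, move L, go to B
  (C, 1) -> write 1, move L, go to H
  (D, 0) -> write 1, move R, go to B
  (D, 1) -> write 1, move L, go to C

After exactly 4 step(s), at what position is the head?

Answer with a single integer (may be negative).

Step 1: in state A at pos -2, read 0 -> (A,0)->write 1,move R,goto D. Now: state=D, head=-1, tape[-3..1]=01010 (head:   ^)
Step 2: in state D at pos -1, read 0 -> (D,0)->write 1,move R,goto B. Now: state=B, head=0, tape[-3..1]=01110 (head:    ^)
Step 3: in state B at pos 0, read 1 -> (B,1)->write 1,move R,goto C. Now: state=C, head=1, tape[-3..2]=011100 (head:     ^)
Step 4: in state C at pos 1, read 0 -> (C,0)->write 1,move L,goto B. Now: state=B, head=0, tape[-3..2]=011110 (head:    ^)

Answer: 0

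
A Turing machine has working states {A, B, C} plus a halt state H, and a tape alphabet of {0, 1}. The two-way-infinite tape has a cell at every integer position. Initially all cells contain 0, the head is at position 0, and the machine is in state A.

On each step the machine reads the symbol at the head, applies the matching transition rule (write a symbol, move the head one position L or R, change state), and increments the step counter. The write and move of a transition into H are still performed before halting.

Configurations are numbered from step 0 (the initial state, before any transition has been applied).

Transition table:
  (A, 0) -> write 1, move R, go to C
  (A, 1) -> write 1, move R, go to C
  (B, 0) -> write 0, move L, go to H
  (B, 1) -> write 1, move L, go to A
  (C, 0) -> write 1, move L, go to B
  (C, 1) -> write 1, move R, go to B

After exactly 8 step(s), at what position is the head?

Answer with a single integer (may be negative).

Answer: 2

Derivation:
Step 1: in state A at pos 0, read 0 -> (A,0)->write 1,move R,goto C. Now: state=C, head=1, tape[-1..2]=0100 (head:   ^)
Step 2: in state C at pos 1, read 0 -> (C,0)->write 1,move L,goto B. Now: state=B, head=0, tape[-1..2]=0110 (head:  ^)
Step 3: in state B at pos 0, read 1 -> (B,1)->write 1,move L,goto A. Now: state=A, head=-1, tape[-2..2]=00110 (head:  ^)
Step 4: in state A at pos -1, read 0 -> (A,0)->write 1,move R,goto C. Now: state=C, head=0, tape[-2..2]=01110 (head:   ^)
Step 5: in state C at pos 0, read 1 -> (C,1)->write 1,move R,goto B. Now: state=B, head=1, tape[-2..2]=01110 (head:    ^)
Step 6: in state B at pos 1, read 1 -> (B,1)->write 1,move L,goto A. Now: state=A, head=0, tape[-2..2]=01110 (head:   ^)
Step 7: in state A at pos 0, read 1 -> (A,1)->write 1,move R,goto C. Now: state=C, head=1, tape[-2..2]=01110 (head:    ^)
Step 8: in state C at pos 1, read 1 -> (C,1)->write 1,move R,goto B. Now: state=B, head=2, tape[-2..3]=011100 (head:     ^)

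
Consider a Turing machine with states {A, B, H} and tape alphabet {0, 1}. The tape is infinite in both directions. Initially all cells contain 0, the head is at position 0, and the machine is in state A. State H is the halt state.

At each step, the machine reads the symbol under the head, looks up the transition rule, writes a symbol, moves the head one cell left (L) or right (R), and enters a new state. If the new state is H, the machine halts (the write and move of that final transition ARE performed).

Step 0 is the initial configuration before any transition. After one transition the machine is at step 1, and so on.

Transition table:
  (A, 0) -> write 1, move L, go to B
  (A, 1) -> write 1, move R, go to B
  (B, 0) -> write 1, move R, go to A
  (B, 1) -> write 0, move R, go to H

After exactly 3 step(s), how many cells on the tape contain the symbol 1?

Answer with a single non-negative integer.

Step 1: in state A at pos 0, read 0 -> (A,0)->write 1,move L,goto B. Now: state=B, head=-1, tape[-2..1]=0010 (head:  ^)
Step 2: in state B at pos -1, read 0 -> (B,0)->write 1,move R,goto A. Now: state=A, head=0, tape[-2..1]=0110 (head:   ^)
Step 3: in state A at pos 0, read 1 -> (A,1)->write 1,move R,goto B. Now: state=B, head=1, tape[-2..2]=01100 (head:    ^)
Cells containing 1 after step 3: {-1, 0} -> 2 cell(s)

Answer: 2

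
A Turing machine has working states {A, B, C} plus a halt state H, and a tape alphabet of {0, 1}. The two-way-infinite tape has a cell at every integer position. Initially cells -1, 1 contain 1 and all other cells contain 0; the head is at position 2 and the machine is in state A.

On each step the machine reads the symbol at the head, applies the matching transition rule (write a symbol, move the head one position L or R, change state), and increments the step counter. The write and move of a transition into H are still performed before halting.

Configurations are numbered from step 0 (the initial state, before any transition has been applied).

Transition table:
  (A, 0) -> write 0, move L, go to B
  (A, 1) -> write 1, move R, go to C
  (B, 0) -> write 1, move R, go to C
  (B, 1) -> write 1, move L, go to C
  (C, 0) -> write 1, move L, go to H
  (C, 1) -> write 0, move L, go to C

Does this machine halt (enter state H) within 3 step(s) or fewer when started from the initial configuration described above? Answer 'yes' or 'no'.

Answer: yes

Derivation:
Step 1: in state A at pos 2, read 0 -> (A,0)->write 0,move L,goto B. Now: state=B, head=1, tape[-2..3]=010100 (head:    ^)
Step 2: in state B at pos 1, read 1 -> (B,1)->write 1,move L,goto C. Now: state=C, head=0, tape[-2..3]=010100 (head:   ^)
Step 3: in state C at pos 0, read 0 -> (C,0)->write 1,move L,goto H. Now: state=H, head=-1, tape[-2..3]=011100 (head:  ^)
State H reached at step 3; 3 <= 3 -> yes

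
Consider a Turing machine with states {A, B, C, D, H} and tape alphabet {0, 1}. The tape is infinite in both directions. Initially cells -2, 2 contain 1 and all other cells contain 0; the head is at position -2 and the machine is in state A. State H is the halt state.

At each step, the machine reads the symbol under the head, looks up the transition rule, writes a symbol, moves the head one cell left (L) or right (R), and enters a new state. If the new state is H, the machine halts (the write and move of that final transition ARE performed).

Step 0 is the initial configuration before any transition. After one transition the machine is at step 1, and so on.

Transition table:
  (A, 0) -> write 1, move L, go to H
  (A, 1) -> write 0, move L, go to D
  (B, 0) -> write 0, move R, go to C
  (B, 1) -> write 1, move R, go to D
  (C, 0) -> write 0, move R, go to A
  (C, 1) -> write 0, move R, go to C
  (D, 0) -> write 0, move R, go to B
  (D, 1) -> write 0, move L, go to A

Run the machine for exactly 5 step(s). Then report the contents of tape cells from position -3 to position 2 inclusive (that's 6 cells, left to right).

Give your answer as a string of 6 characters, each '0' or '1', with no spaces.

Answer: 000101

Derivation:
Step 1: in state A at pos -2, read 1 -> (A,1)->write 0,move L,goto D. Now: state=D, head=-3, tape[-4..3]=00000010 (head:  ^)
Step 2: in state D at pos -3, read 0 -> (D,0)->write 0,move R,goto B. Now: state=B, head=-2, tape[-4..3]=00000010 (head:   ^)
Step 3: in state B at pos -2, read 0 -> (B,0)->write 0,move R,goto C. Now: state=C, head=-1, tape[-4..3]=00000010 (head:    ^)
Step 4: in state C at pos -1, read 0 -> (C,0)->write 0,move R,goto A. Now: state=A, head=0, tape[-4..3]=00000010 (head:     ^)
Step 5: in state A at pos 0, read 0 -> (A,0)->write 1,move L,goto H. Now: state=H, head=-1, tape[-4..3]=00001010 (head:    ^)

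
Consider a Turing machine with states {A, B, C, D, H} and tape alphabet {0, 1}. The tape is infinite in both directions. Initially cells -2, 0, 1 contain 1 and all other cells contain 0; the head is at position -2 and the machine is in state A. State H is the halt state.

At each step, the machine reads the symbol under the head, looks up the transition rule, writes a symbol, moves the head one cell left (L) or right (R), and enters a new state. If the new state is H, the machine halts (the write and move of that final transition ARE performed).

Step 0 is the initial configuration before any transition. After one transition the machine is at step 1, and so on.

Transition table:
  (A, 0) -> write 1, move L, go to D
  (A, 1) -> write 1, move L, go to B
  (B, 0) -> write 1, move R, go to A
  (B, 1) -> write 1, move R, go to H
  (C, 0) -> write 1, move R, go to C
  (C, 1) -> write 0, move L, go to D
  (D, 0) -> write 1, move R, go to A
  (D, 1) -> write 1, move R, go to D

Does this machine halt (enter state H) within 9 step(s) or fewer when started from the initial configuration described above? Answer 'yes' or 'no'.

Step 1: in state A at pos -2, read 1 -> (A,1)->write 1,move L,goto B. Now: state=B, head=-3, tape[-4..2]=0010110 (head:  ^)
Step 2: in state B at pos -3, read 0 -> (B,0)->write 1,move R,goto A. Now: state=A, head=-2, tape[-4..2]=0110110 (head:   ^)
Step 3: in state A at pos -2, read 1 -> (A,1)->write 1,move L,goto B. Now: state=B, head=-3, tape[-4..2]=0110110 (head:  ^)
Step 4: in state B at pos -3, read 1 -> (B,1)->write 1,move R,goto H. Now: state=H, head=-2, tape[-4..2]=0110110 (head:   ^)
State H reached at step 4; 4 <= 9 -> yes

Answer: yes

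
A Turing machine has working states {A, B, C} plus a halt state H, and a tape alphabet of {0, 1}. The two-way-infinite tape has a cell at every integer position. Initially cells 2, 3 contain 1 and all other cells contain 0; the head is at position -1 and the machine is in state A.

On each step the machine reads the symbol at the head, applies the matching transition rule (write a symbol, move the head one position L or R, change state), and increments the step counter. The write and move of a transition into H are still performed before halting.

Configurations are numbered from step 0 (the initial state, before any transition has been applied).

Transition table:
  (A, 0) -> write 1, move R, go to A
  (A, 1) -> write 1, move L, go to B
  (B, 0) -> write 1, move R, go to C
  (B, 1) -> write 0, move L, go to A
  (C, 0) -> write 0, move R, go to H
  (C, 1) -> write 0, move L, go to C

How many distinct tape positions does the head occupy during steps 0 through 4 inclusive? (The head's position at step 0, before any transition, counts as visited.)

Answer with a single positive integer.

Step 1: in state A at pos -1, read 0 -> (A,0)->write 1,move R,goto A. Now: state=A, head=0, tape[-2..4]=0100110 (head:   ^)
Step 2: in state A at pos 0, read 0 -> (A,0)->write 1,move R,goto A. Now: state=A, head=1, tape[-2..4]=0110110 (head:    ^)
Step 3: in state A at pos 1, read 0 -> (A,0)->write 1,move R,goto A. Now: state=A, head=2, tape[-2..4]=0111110 (head:     ^)
Step 4: in state A at pos 2, read 1 -> (A,1)->write 1,move L,goto B. Now: state=B, head=1, tape[-2..4]=0111110 (head:    ^)
Head positions at steps 0..4: starting at -1, distinct positions visited = {-1, 0, 1, 2} -> 4 position(s)

Answer: 4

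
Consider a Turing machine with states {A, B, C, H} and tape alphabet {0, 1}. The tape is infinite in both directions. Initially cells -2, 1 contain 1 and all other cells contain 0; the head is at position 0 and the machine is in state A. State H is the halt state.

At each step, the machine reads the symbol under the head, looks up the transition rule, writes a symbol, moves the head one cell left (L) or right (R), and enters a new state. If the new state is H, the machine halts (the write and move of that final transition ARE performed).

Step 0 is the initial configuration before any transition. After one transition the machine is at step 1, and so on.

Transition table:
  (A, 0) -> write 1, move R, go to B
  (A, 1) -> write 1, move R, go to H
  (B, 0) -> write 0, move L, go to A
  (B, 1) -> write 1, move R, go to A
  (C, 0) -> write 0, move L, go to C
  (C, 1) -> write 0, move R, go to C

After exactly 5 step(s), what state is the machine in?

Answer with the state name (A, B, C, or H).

Step 1: in state A at pos 0, read 0 -> (A,0)->write 1,move R,goto B. Now: state=B, head=1, tape[-3..2]=010110 (head:     ^)
Step 2: in state B at pos 1, read 1 -> (B,1)->write 1,move R,goto A. Now: state=A, head=2, tape[-3..3]=0101100 (head:      ^)
Step 3: in state A at pos 2, read 0 -> (A,0)->write 1,move R,goto B. Now: state=B, head=3, tape[-3..4]=01011100 (head:       ^)
Step 4: in state B at pos 3, read 0 -> (B,0)->write 0,move L,goto A. Now: state=A, head=2, tape[-3..4]=01011100 (head:      ^)
Step 5: in state A at pos 2, read 1 -> (A,1)->write 1,move R,goto H. Now: state=H, head=3, tape[-3..4]=01011100 (head:       ^)

Answer: H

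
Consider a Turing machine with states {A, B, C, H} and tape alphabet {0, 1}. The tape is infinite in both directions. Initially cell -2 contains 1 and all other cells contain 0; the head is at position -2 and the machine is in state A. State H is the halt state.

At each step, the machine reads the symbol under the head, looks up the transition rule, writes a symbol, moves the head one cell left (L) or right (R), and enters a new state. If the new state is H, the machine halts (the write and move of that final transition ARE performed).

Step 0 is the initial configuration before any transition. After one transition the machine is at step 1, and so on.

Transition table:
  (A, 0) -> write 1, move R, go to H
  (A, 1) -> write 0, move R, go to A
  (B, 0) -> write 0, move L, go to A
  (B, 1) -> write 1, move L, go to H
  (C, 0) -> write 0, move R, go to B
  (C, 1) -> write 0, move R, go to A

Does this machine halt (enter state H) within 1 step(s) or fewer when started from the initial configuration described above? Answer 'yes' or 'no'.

Answer: no

Derivation:
Step 1: in state A at pos -2, read 1 -> (A,1)->write 0,move R,goto A. Now: state=A, head=-1, tape[-3..0]=0000 (head:   ^)
After 1 step(s): state = A (not H) -> not halted within 1 -> no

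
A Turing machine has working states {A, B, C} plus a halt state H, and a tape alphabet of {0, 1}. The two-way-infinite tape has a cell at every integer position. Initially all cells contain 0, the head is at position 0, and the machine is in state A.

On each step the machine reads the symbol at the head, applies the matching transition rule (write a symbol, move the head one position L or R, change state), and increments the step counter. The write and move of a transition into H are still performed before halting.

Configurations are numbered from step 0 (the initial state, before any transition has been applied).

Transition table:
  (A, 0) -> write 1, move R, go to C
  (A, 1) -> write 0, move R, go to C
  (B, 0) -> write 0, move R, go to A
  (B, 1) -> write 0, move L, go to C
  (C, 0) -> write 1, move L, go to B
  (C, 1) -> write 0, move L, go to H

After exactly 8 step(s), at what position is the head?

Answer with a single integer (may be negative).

Answer: 0

Derivation:
Step 1: in state A at pos 0, read 0 -> (A,0)->write 1,move R,goto C. Now: state=C, head=1, tape[-1..2]=0100 (head:   ^)
Step 2: in state C at pos 1, read 0 -> (C,0)->write 1,move L,goto B. Now: state=B, head=0, tape[-1..2]=0110 (head:  ^)
Step 3: in state B at pos 0, read 1 -> (B,1)->write 0,move L,goto C. Now: state=C, head=-1, tape[-2..2]=00010 (head:  ^)
Step 4: in state C at pos -1, read 0 -> (C,0)->write 1,move L,goto B. Now: state=B, head=-2, tape[-3..2]=001010 (head:  ^)
Step 5: in state B at pos -2, read 0 -> (B,0)->write 0,move R,goto A. Now: state=A, head=-1, tape[-3..2]=001010 (head:   ^)
Step 6: in state A at pos -1, read 1 -> (A,1)->write 0,move R,goto C. Now: state=C, head=0, tape[-3..2]=000010 (head:    ^)
Step 7: in state C at pos 0, read 0 -> (C,0)->write 1,move L,goto B. Now: state=B, head=-1, tape[-3..2]=000110 (head:   ^)
Step 8: in state B at pos -1, read 0 -> (B,0)->write 0,move R,goto A. Now: state=A, head=0, tape[-3..2]=000110 (head:    ^)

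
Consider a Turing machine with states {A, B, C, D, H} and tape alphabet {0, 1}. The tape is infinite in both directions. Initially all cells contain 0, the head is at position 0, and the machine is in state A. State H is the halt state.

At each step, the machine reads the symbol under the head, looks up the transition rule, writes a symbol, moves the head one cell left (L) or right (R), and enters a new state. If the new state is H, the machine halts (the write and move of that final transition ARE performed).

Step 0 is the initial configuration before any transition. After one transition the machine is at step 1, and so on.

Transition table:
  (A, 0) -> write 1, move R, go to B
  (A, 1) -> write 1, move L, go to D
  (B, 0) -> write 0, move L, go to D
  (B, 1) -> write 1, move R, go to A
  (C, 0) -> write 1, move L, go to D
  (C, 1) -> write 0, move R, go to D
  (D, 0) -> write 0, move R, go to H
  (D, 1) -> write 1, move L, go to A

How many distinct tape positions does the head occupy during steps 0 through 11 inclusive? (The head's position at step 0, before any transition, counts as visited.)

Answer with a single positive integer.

Step 1: in state A at pos 0, read 0 -> (A,0)->write 1,move R,goto B. Now: state=B, head=1, tape[-1..2]=0100 (head:   ^)
Step 2: in state B at pos 1, read 0 -> (B,0)->write 0,move L,goto D. Now: state=D, head=0, tape[-1..2]=0100 (head:  ^)
Step 3: in state D at pos 0, read 1 -> (D,1)->write 1,move L,goto A. Now: state=A, head=-1, tape[-2..2]=00100 (head:  ^)
Step 4: in state A at pos -1, read 0 -> (A,0)->write 1,move R,goto B. Now: state=B, head=0, tape[-2..2]=01100 (head:   ^)
Step 5: in state B at pos 0, read 1 -> (B,1)->write 1,move R,goto A. Now: state=A, head=1, tape[-2..2]=01100 (head:    ^)
Step 6: in state A at pos 1, read 0 -> (A,0)->write 1,move R,goto B. Now: state=B, head=2, tape[-2..3]=011100 (head:     ^)
Step 7: in state B at pos 2, read 0 -> (B,0)->write 0,move L,goto D. Now: state=D, head=1, tape[-2..3]=011100 (head:    ^)
Step 8: in state D at pos 1, read 1 -> (D,1)->write 1,move L,goto A. Now: state=A, head=0, tape[-2..3]=011100 (head:   ^)
Step 9: in state A at pos 0, read 1 -> (A,1)->write 1,move L,goto D. Now: state=D, head=-1, tape[-2..3]=011100 (head:  ^)
Step 10: in state D at pos -1, read 1 -> (D,1)->write 1,move L,goto A. Now: state=A, head=-2, tape[-3..3]=0011100 (head:  ^)
Step 11: in state A at pos -2, read 0 -> (A,0)->write 1,move R,goto B. Now: state=B, head=-1, tape[-3..3]=0111100 (head:   ^)
Head positions at steps 0..11: starting at 0, distinct positions visited = {-2, -1, 0, 1, 2} -> 5 position(s)

Answer: 5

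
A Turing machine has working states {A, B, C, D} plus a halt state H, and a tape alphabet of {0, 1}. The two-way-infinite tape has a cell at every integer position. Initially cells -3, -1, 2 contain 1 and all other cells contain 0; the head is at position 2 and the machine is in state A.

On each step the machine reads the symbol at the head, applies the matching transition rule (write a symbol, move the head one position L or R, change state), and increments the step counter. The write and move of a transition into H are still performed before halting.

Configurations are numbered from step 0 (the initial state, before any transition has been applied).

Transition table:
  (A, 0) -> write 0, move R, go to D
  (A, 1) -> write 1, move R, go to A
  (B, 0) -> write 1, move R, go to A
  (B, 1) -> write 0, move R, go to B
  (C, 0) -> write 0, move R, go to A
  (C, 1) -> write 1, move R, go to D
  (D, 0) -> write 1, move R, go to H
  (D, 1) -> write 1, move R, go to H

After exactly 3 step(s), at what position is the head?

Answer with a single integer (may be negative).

Answer: 5

Derivation:
Step 1: in state A at pos 2, read 1 -> (A,1)->write 1,move R,goto A. Now: state=A, head=3, tape[-4..4]=010100100 (head:        ^)
Step 2: in state A at pos 3, read 0 -> (A,0)->write 0,move R,goto D. Now: state=D, head=4, tape[-4..5]=0101001000 (head:         ^)
Step 3: in state D at pos 4, read 0 -> (D,0)->write 1,move R,goto H. Now: state=H, head=5, tape[-4..6]=01010010100 (head:          ^)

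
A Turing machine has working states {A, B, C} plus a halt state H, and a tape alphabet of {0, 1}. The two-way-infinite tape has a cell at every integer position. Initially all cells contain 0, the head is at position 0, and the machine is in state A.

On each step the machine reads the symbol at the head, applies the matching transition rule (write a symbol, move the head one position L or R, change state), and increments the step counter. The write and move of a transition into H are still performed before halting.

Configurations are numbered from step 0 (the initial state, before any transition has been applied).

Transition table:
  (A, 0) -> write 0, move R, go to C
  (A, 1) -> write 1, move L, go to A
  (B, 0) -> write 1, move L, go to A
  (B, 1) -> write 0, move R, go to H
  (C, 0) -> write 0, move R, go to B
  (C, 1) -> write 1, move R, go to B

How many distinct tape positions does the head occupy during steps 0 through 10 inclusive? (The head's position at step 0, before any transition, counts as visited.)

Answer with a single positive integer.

Step 1: in state A at pos 0, read 0 -> (A,0)->write 0,move R,goto C. Now: state=C, head=1, tape[-1..2]=0000 (head:   ^)
Step 2: in state C at pos 1, read 0 -> (C,0)->write 0,move R,goto B. Now: state=B, head=2, tape[-1..3]=00000 (head:    ^)
Step 3: in state B at pos 2, read 0 -> (B,0)->write 1,move L,goto A. Now: state=A, head=1, tape[-1..3]=00010 (head:   ^)
Step 4: in state A at pos 1, read 0 -> (A,0)->write 0,move R,goto C. Now: state=C, head=2, tape[-1..3]=00010 (head:    ^)
Step 5: in state C at pos 2, read 1 -> (C,1)->write 1,move R,goto B. Now: state=B, head=3, tape[-1..4]=000100 (head:     ^)
Step 6: in state B at pos 3, read 0 -> (B,0)->write 1,move L,goto A. Now: state=A, head=2, tape[-1..4]=000110 (head:    ^)
Step 7: in state A at pos 2, read 1 -> (A,1)->write 1,move L,goto A. Now: state=A, head=1, tape[-1..4]=000110 (head:   ^)
Step 8: in state A at pos 1, read 0 -> (A,0)->write 0,move R,goto C. Now: state=C, head=2, tape[-1..4]=000110 (head:    ^)
Step 9: in state C at pos 2, read 1 -> (C,1)->write 1,move R,goto B. Now: state=B, head=3, tape[-1..4]=000110 (head:     ^)
Step 10: in state B at pos 3, read 1 -> (B,1)->write 0,move R,goto H. Now: state=H, head=4, tape[-1..5]=0001000 (head:      ^)
Head positions at steps 0..10: starting at 0, distinct positions visited = {0, 1, 2, 3, 4} -> 5 position(s)

Answer: 5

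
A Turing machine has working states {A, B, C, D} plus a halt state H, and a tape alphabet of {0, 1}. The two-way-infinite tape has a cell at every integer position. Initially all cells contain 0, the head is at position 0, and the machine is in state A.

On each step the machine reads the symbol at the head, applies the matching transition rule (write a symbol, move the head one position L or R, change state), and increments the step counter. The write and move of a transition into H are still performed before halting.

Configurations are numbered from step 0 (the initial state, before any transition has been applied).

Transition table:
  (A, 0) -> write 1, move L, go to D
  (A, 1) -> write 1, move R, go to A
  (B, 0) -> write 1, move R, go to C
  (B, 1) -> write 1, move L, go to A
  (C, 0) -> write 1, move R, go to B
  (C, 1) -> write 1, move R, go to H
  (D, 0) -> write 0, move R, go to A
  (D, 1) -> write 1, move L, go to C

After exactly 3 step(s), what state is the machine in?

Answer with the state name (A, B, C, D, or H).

Answer: A

Derivation:
Step 1: in state A at pos 0, read 0 -> (A,0)->write 1,move L,goto D. Now: state=D, head=-1, tape[-2..1]=0010 (head:  ^)
Step 2: in state D at pos -1, read 0 -> (D,0)->write 0,move R,goto A. Now: state=A, head=0, tape[-2..1]=0010 (head:   ^)
Step 3: in state A at pos 0, read 1 -> (A,1)->write 1,move R,goto A. Now: state=A, head=1, tape[-2..2]=00100 (head:    ^)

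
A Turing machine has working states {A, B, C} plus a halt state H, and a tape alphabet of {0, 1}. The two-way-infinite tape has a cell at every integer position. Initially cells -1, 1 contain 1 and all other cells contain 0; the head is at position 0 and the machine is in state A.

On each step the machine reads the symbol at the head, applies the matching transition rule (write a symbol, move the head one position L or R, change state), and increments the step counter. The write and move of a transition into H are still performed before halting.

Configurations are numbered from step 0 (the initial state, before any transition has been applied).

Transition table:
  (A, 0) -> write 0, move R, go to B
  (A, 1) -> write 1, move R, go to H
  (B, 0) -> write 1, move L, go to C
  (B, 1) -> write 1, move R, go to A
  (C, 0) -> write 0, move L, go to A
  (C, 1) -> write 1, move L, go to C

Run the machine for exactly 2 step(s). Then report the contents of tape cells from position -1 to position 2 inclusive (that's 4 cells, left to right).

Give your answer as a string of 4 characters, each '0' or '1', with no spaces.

Step 1: in state A at pos 0, read 0 -> (A,0)->write 0,move R,goto B. Now: state=B, head=1, tape[-2..2]=01010 (head:    ^)
Step 2: in state B at pos 1, read 1 -> (B,1)->write 1,move R,goto A. Now: state=A, head=2, tape[-2..3]=010100 (head:     ^)

Answer: 1010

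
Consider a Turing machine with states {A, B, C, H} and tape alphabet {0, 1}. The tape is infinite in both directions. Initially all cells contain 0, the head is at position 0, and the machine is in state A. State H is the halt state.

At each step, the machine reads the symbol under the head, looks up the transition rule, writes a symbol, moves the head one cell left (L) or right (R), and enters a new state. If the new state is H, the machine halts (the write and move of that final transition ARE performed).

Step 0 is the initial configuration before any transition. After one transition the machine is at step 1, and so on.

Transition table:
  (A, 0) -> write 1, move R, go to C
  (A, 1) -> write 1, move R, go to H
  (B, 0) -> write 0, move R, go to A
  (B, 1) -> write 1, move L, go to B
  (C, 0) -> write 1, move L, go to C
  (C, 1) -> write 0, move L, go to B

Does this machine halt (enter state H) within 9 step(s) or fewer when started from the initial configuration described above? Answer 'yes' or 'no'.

Step 1: in state A at pos 0, read 0 -> (A,0)->write 1,move R,goto C. Now: state=C, head=1, tape[-1..2]=0100 (head:   ^)
Step 2: in state C at pos 1, read 0 -> (C,0)->write 1,move L,goto C. Now: state=C, head=0, tape[-1..2]=0110 (head:  ^)
Step 3: in state C at pos 0, read 1 -> (C,1)->write 0,move L,goto B. Now: state=B, head=-1, tape[-2..2]=00010 (head:  ^)
Step 4: in state B at pos -1, read 0 -> (B,0)->write 0,move R,goto A. Now: state=A, head=0, tape[-2..2]=00010 (head:   ^)
Step 5: in state A at pos 0, read 0 -> (A,0)->write 1,move R,goto C. Now: state=C, head=1, tape[-2..2]=00110 (head:    ^)
Step 6: in state C at pos 1, read 1 -> (C,1)->write 0,move L,goto B. Now: state=B, head=0, tape[-2..2]=00100 (head:   ^)
Step 7: in state B at pos 0, read 1 -> (B,1)->write 1,move L,goto B. Now: state=B, head=-1, tape[-2..2]=00100 (head:  ^)
Step 8: in state B at pos -1, read 0 -> (B,0)->write 0,move R,goto A. Now: state=A, head=0, tape[-2..2]=00100 (head:   ^)
Step 9: in state A at pos 0, read 1 -> (A,1)->write 1,move R,goto H. Now: state=H, head=1, tape[-2..2]=00100 (head:    ^)
State H reached at step 9; 9 <= 9 -> yes

Answer: yes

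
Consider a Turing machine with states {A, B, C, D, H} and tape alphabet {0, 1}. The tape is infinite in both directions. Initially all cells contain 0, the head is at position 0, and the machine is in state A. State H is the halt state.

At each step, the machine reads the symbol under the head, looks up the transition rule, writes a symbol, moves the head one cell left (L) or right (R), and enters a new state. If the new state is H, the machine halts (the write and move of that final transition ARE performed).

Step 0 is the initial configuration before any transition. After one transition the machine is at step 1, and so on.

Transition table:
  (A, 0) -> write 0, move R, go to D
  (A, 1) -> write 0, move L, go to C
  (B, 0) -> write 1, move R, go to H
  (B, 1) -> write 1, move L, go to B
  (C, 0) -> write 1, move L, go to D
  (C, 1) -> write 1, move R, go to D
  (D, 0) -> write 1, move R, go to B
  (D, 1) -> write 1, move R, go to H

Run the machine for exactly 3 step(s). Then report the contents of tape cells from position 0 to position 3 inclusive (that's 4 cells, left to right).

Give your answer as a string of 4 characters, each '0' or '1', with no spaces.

Answer: 0110

Derivation:
Step 1: in state A at pos 0, read 0 -> (A,0)->write 0,move R,goto D. Now: state=D, head=1, tape[-1..2]=0000 (head:   ^)
Step 2: in state D at pos 1, read 0 -> (D,0)->write 1,move R,goto B. Now: state=B, head=2, tape[-1..3]=00100 (head:    ^)
Step 3: in state B at pos 2, read 0 -> (B,0)->write 1,move R,goto H. Now: state=H, head=3, tape[-1..4]=001100 (head:     ^)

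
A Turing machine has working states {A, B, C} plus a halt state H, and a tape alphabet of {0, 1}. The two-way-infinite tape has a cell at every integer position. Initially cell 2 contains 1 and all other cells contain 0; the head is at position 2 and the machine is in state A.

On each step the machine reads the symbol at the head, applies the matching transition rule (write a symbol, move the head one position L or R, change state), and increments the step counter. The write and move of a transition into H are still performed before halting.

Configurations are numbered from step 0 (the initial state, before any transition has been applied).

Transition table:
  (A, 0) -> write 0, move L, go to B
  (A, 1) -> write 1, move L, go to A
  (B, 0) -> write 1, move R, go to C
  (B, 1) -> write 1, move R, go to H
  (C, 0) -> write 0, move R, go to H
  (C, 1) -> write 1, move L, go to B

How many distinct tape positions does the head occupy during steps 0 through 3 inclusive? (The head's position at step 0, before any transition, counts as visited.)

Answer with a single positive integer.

Step 1: in state A at pos 2, read 1 -> (A,1)->write 1,move L,goto A. Now: state=A, head=1, tape[0..3]=0010 (head:  ^)
Step 2: in state A at pos 1, read 0 -> (A,0)->write 0,move L,goto B. Now: state=B, head=0, tape[-1..3]=00010 (head:  ^)
Step 3: in state B at pos 0, read 0 -> (B,0)->write 1,move R,goto C. Now: state=C, head=1, tape[-1..3]=01010 (head:   ^)
Head positions at steps 0..3: starting at 2, distinct positions visited = {0, 1, 2} -> 3 position(s)

Answer: 3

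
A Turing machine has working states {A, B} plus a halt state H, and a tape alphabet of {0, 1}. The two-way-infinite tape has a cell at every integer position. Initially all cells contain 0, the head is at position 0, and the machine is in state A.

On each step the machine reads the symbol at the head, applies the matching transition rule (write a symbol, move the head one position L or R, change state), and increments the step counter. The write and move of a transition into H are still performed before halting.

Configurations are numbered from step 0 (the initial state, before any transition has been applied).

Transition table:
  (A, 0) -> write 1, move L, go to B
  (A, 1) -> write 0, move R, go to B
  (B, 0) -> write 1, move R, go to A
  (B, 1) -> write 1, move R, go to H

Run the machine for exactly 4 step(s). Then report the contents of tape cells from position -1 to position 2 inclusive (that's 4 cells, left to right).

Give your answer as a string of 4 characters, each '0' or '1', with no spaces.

Answer: 1010

Derivation:
Step 1: in state A at pos 0, read 0 -> (A,0)->write 1,move L,goto B. Now: state=B, head=-1, tape[-2..1]=0010 (head:  ^)
Step 2: in state B at pos -1, read 0 -> (B,0)->write 1,move R,goto A. Now: state=A, head=0, tape[-2..1]=0110 (head:   ^)
Step 3: in state A at pos 0, read 1 -> (A,1)->write 0,move R,goto B. Now: state=B, head=1, tape[-2..2]=01000 (head:    ^)
Step 4: in state B at pos 1, read 0 -> (B,0)->write 1,move R,goto A. Now: state=A, head=2, tape[-2..3]=010100 (head:     ^)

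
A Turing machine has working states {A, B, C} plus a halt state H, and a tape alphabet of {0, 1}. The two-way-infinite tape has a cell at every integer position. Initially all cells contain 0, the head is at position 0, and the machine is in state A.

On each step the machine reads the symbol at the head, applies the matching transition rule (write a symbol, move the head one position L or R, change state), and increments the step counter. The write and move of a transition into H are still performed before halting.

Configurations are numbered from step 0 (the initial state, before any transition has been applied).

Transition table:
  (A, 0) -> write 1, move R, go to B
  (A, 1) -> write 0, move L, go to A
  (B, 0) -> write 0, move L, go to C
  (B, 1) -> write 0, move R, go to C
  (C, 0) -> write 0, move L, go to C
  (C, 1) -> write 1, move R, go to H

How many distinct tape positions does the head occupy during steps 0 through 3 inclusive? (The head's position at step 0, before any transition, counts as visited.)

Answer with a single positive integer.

Answer: 2

Derivation:
Step 1: in state A at pos 0, read 0 -> (A,0)->write 1,move R,goto B. Now: state=B, head=1, tape[-1..2]=0100 (head:   ^)
Step 2: in state B at pos 1, read 0 -> (B,0)->write 0,move L,goto C. Now: state=C, head=0, tape[-1..2]=0100 (head:  ^)
Step 3: in state C at pos 0, read 1 -> (C,1)->write 1,move R,goto H. Now: state=H, head=1, tape[-1..2]=0100 (head:   ^)
Head positions at steps 0..3: starting at 0, distinct positions visited = {0, 1} -> 2 position(s)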